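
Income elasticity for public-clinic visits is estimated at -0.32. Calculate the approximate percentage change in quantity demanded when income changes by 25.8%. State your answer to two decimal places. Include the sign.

%ΔQ ≈ η × %ΔI = -0.32 × 25.8% = -8.26%.

-8.26%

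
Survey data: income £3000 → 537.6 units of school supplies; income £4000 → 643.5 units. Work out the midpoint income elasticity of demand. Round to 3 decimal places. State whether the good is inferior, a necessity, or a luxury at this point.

ΔQ = 643.5 − 537.6 = 105.9; midpoint Q̄ = (537.6 + 643.5)/2 = 590.55.
ΔI = 4000 − 3000 = 1000; midpoint Ī = (3000 + 4000)/2 = 3500.
η = (ΔQ/Q̄) ÷ (ΔI/Ī) = (105.9/590.55) ÷ (1000/3500) = 0.628.
0 < η < 1 ⇒ necessity.

0.628 (necessity)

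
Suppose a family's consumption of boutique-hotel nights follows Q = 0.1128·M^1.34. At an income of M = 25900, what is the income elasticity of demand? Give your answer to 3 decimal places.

1.340

For Q = A·M^β the income elasticity is constant and equal to β.
Here β = 1.34, so η = 1.340.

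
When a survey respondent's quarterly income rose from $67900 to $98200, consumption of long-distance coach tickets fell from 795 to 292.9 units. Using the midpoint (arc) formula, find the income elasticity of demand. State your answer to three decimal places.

ΔQ = 292.9 − 795 = -502.1; midpoint Q̄ = (795 + 292.9)/2 = 543.95.
ΔI = 98200 − 67900 = 30300; midpoint Ī = (67900 + 98200)/2 = 83050.
η = (ΔQ/Q̄) ÷ (ΔI/Ī) = (-502.1/543.95) ÷ (30300/83050) = -2.530.

-2.530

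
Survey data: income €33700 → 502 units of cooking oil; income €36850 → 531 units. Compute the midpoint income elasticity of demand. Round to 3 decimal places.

0.629

ΔQ = 531 − 502 = 29; midpoint Q̄ = (502 + 531)/2 = 516.5.
ΔI = 36850 − 33700 = 3150; midpoint Ī = (33700 + 36850)/2 = 35275.
η = (ΔQ/Q̄) ÷ (ΔI/Ī) = (29/516.5) ÷ (3150/35275) = 0.629.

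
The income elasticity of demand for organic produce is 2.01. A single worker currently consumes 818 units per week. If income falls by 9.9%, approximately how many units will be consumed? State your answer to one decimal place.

%ΔQ ≈ η × %ΔI = 2.01 × (-9.9%) = -19.899%.
New Q ≈ 818 × (1 − 0.19899) = 655.2.

655.2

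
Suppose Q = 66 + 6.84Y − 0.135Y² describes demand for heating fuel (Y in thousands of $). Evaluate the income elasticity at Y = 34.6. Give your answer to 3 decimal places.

-0.614

At Y = 34.6: Q = 141.0474.
dQ/dY = 6.84 − 0.27Y = -2.50200.
η = (dQ/dY)·(Y/Q) = -2.50200 × (34.6/141.0474) = -0.614.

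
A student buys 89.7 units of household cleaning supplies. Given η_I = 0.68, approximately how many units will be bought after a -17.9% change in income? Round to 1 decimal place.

78.8

%ΔQ ≈ η × %ΔI = 0.68 × (-17.9%) = -12.172%.
New Q ≈ 89.7 × (1 − 0.12172) = 78.8.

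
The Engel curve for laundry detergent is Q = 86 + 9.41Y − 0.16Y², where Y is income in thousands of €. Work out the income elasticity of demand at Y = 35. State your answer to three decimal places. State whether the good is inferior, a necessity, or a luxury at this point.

-0.286 (inferior good)

At Y = 35: Q = 219.3500.
dQ/dY = 9.41 − 0.32Y = -1.79000.
η = (dQ/dY)·(Y/Q) = -1.79000 × (35/219.3500) = -0.286.
η < 0 ⇒ inferior good.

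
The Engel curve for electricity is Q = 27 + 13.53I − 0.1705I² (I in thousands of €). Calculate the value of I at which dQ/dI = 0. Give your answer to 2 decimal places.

dQ/dI = 13.53 − 0.341I.
The good is inferior where dQ/dI < 0. Setting dQ/dI = 0 gives I = 13.53 / 0.341 = 39.68.

39.68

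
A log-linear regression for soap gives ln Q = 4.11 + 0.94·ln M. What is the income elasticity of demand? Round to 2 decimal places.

In a log-linear demand, the coefficient on ln M is the income elasticity.
So η = 0.94.

0.94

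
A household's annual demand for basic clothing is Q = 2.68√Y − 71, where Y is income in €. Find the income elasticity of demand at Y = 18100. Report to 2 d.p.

0.62

At Y = 18100: Q = 289.557.
dQ/dY = 2.68/(2√Y) = 0.00996014 at this income.
η = (dQ/dY)·(Y/Q) = 0.00996014 × (18100/289.557) = 0.62.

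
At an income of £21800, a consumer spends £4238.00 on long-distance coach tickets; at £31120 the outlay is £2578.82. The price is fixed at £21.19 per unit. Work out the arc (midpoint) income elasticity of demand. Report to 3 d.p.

-1.382

With a constant price, Q₁ = 4238.00/21.19 = 200.000 and Q₂ = 2578.82/21.19 = 121.700 (equivalently, work directly with expenditure since P cancels).
Midpoint %ΔQ = (2578.82 − 4238.00)/3408.41 = -0.48679; midpoint %ΔI = (31120 − 21800)/26460 = 0.35223.
η = -0.48679 / 0.35223 = -1.382.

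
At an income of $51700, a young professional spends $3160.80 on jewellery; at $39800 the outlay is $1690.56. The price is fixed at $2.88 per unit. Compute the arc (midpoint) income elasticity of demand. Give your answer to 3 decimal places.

2.330

With a constant price, Q₁ = 3160.80/2.88 = 1097.500 and Q₂ = 1690.56/2.88 = 587.000 (equivalently, work directly with expenditure since P cancels).
Midpoint %ΔQ = (1690.56 − 3160.80)/2425.68 = -0.60611; midpoint %ΔI = (39800 − 51700)/45750 = -0.26011.
η = -0.60611 / -0.26011 = 2.330.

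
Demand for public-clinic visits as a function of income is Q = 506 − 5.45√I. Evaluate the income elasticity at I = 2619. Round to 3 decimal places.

At I = 2619: Q = 227.090.
dQ/dI = -5.45/(2√I) = -0.0532474 at this income.
η = (dQ/dI)·(I/Q) = -0.0532474 × (2619/227.090) = -0.614.

-0.614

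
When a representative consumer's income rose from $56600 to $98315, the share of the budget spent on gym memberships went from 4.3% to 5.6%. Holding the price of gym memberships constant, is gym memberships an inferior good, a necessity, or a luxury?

The budget share rises as income rises, so η > 1.

luxury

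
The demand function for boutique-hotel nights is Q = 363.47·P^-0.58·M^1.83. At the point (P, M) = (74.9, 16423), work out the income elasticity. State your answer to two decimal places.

For a multiplicative demand Q = A·P^α·M^β, the income elasticity is β everywhere.
Here β = 1.83, so η = 1.83.

1.83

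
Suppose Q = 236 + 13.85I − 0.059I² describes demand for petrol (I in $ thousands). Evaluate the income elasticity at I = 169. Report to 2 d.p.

-1.15

At I = 169: Q = 891.5510.
dQ/dI = 13.85 − 0.118I = -6.09200.
η = (dQ/dI)·(I/Q) = -6.09200 × (169/891.5510) = -1.15.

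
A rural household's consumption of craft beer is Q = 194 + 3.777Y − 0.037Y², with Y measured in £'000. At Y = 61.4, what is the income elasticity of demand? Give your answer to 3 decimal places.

At Y = 61.4: Q = 286.4193.
dQ/dY = 3.777 − 0.074Y = -0.76660.
η = (dQ/dY)·(Y/Q) = -0.76660 × (61.4/286.4193) = -0.164.

-0.164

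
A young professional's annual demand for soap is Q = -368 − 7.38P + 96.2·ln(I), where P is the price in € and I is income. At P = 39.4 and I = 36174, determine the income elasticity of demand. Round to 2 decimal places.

At P = 39.4, I = 36174: Q = 350.952.
Holding P constant, ∂Q/∂I = 96.2/I = 0.00265937.
η_I = (∂Q/∂I)·(I/Q) = 0.00265937 × (36174/350.952) = 0.27.

0.27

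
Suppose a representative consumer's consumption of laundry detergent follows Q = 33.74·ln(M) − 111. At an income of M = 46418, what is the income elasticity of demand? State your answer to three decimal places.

At M = 46418: Q = 251.551.
dQ/dM = 33.74/M = 0.000726873 at this income.
η = (dQ/dM)·(M/Q) = 0.000726873 × (46418/251.551) = 0.134.

0.134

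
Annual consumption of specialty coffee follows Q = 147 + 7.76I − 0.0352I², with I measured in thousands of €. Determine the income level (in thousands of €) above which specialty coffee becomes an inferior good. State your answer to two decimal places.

110.23

dQ/dI = 7.76 − 0.0704I.
The good is inferior where dQ/dI < 0. Setting dQ/dI = 0 gives I = 7.76 / 0.0704 = 110.23.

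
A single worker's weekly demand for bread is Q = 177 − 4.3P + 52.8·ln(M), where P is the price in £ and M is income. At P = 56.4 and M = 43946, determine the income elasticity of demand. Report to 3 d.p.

At P = 56.4, M = 43946: Q = 498.950.
Holding P constant, ∂Q/∂M = 52.8/M = 0.00120147.
η_M = (∂Q/∂M)·(M/Q) = 0.00120147 × (43946/498.950) = 0.106.

0.106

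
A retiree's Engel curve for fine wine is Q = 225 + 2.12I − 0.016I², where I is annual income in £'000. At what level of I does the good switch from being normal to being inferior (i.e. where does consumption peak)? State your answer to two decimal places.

66.25

dQ/dI = 2.12 − 0.032I.
The good is inferior where dQ/dI < 0. Setting dQ/dI = 0 gives I = 2.12 / 0.032 = 66.25.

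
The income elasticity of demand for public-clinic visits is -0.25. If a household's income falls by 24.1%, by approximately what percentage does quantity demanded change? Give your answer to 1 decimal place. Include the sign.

%ΔQ ≈ η × %ΔI = -0.25 × (-24.1%) = 6.0%.

6.0%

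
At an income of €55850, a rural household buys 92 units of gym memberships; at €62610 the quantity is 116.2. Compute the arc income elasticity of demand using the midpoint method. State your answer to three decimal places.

2.037

ΔQ = 116.2 − 92 = 24.2; midpoint Q̄ = (92 + 116.2)/2 = 104.1.
ΔI = 62610 − 55850 = 6760; midpoint Ī = (55850 + 62610)/2 = 59230.
η = (ΔQ/Q̄) ÷ (ΔI/Ī) = (24.2/104.1) ÷ (6760/59230) = 2.037.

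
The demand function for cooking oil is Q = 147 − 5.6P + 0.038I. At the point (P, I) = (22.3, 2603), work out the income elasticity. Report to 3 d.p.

0.817

At P = 22.3, I = 2603: Q = 121.034.
Holding P constant, ∂Q/∂I = 0.038.
η_I = (∂Q/∂I)·(I/Q) = 0.038 × (2603/121.034) = 0.817.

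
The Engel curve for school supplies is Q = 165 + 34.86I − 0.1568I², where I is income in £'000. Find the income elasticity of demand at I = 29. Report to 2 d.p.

At I = 29: Q = 1044.0712.
dQ/dI = 34.86 − 0.3136I = 25.76560.
η = (dQ/dI)·(I/Q) = 25.76560 × (29/1044.0712) = 0.72.

0.72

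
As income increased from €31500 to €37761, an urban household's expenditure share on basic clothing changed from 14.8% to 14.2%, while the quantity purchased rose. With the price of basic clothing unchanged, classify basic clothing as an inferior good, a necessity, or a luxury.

Quantity rises but the budget share falls as income rises, so 0 < η < 1.

necessity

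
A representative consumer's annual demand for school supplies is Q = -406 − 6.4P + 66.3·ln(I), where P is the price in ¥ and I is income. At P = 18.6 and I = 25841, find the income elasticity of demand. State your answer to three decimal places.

0.446

At P = 18.6, I = 25841: Q = 148.549.
Holding P constant, ∂Q/∂I = 66.3/I = 0.00256569.
η_I = (∂Q/∂I)·(I/Q) = 0.00256569 × (25841/148.549) = 0.446.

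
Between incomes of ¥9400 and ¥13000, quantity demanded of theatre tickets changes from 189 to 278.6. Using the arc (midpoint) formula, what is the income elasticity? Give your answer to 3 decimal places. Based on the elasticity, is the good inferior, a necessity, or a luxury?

1.192 (luxury)

ΔQ = 278.6 − 189 = 89.6; midpoint Q̄ = (189 + 278.6)/2 = 233.8.
ΔI = 13000 − 9400 = 3600; midpoint Ī = (9400 + 13000)/2 = 11200.
η = (ΔQ/Q̄) ÷ (ΔI/Ī) = (89.6/233.8) ÷ (3600/11200) = 1.192.
η > 1 ⇒ luxury.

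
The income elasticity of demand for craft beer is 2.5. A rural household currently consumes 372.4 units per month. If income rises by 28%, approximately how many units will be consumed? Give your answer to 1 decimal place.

633.1

%ΔQ ≈ η × %ΔI = 2.5 × 28% = 70%.
New Q ≈ 372.4 × (1 + 0.7) = 633.1.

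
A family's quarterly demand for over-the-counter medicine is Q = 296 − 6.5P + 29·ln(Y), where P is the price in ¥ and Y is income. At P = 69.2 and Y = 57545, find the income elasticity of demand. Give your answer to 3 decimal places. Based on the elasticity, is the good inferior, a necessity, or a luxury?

At P = 69.2, Y = 57545: Q = 164.049.
Holding P constant, ∂Q/∂Y = 29/Y = 0.000503953.
η_Y = (∂Q/∂Y)·(Y/Q) = 0.000503953 × (57545/164.049) = 0.177.
Since 0 < η < 1, this is a necessity.

0.177 (necessity)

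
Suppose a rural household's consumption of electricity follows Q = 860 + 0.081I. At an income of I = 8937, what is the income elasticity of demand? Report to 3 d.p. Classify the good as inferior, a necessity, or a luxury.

At I = 8937: Q = 1583.897.
dQ/dI = 0.081.
η = (dQ/dI)·(I/Q) = 0.081 × (8937/1583.897) = 0.457.
Since 0 < η < 1, the good is a necessity.

0.457 (necessity)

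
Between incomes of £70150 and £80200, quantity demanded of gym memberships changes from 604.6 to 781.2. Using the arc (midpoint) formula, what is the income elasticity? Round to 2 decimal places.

ΔQ = 781.2 − 604.6 = 176.6; midpoint Q̄ = (604.6 + 781.2)/2 = 692.9.
ΔI = 80200 − 70150 = 10050; midpoint Ī = (70150 + 80200)/2 = 75175.
η = (ΔQ/Q̄) ÷ (ΔI/Ī) = (176.6/692.9) ÷ (10050/75175) = 1.91.

1.91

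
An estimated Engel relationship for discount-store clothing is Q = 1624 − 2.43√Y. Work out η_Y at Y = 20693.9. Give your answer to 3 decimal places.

-0.137

At Y = 20693.9: Q = 1274.435.
dQ/dY = -2.43/(2√Y) = -0.00844608 at this income.
η = (dQ/dY)·(Y/Q) = -0.00844608 × (20693.9/1274.435) = -0.137.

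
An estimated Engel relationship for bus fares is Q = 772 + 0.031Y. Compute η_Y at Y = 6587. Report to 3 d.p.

At Y = 6587: Q = 976.197.
dQ/dY = 0.031.
η = (dQ/dY)·(Y/Q) = 0.031 × (6587/976.197) = 0.209.

0.209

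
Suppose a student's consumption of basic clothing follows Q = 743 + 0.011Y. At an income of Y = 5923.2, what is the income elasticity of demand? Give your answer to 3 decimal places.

At Y = 5923.2: Q = 808.155.
dQ/dY = 0.011.
η = (dQ/dY)·(Y/Q) = 0.011 × (5923.2/808.155) = 0.081.

0.081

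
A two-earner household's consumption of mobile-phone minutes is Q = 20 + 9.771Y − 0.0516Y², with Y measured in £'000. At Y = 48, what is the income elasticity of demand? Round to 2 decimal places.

0.62

At Y = 48: Q = 370.1216.
dQ/dY = 9.771 − 0.1032Y = 4.81740.
η = (dQ/dY)·(Y/Q) = 4.81740 × (48/370.1216) = 0.62.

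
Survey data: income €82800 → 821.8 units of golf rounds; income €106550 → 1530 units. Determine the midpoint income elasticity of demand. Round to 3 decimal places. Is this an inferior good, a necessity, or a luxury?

ΔQ = 1530 − 821.8 = 708.2; midpoint Q̄ = (821.8 + 1530)/2 = 1175.9.
ΔI = 106550 − 82800 = 23750; midpoint Ī = (82800 + 106550)/2 = 94675.
η = (ΔQ/Q̄) ÷ (ΔI/Ī) = (708.2/1175.9) ÷ (23750/94675) = 2.401.
η > 1 ⇒ luxury.

2.401 (luxury)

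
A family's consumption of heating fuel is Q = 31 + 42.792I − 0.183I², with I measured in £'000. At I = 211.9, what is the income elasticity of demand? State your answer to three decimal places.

-8.355

At I = 211.9: Q = 881.6302.
dQ/dI = 42.792 − 0.366I = -34.76340.
η = (dQ/dI)·(I/Q) = -34.76340 × (211.9/881.6302) = -8.355.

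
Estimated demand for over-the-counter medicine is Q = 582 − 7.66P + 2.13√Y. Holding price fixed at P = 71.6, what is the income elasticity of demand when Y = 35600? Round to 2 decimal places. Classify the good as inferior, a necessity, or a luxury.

At P = 71.6, Y = 35600: Q = 435.432.
Holding P constant, ∂Q/∂Y = 2.13/(2√Y) = 0.00564449.
η_Y = (∂Q/∂Y)·(Y/Q) = 0.00564449 × (35600/435.432) = 0.46.
Since 0 < η < 1, this is a necessity.

0.46 (necessity)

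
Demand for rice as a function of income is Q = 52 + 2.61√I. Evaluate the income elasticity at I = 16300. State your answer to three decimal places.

0.433

At I = 16300: Q = 385.222.
dQ/dI = 2.61/(2√I) = 0.0102215 at this income.
η = (dQ/dI)·(I/Q) = 0.0102215 × (16300/385.222) = 0.433.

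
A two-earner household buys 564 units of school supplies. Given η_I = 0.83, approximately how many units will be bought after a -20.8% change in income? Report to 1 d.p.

466.6

%ΔQ ≈ η × %ΔI = 0.83 × (-20.8%) = -17.264%.
New Q ≈ 564 × (1 − 0.17264) = 466.6.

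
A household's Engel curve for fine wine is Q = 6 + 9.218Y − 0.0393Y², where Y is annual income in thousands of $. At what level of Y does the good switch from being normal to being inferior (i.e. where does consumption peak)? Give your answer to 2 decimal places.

117.28

dQ/dY = 9.218 − 0.0786Y.
The good is inferior where dQ/dY < 0. Setting dQ/dY = 0 gives Y = 9.218 / 0.0786 = 117.28.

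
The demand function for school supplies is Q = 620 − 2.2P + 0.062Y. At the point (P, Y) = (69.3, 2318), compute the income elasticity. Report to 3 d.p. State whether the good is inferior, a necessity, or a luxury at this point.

0.235 (necessity)

At P = 69.3, Y = 2318: Q = 611.256.
Holding P constant, ∂Q/∂Y = 0.062.
η_Y = (∂Q/∂Y)·(Y/Q) = 0.062 × (2318/611.256) = 0.235.
Since 0 < η < 1, this is a necessity.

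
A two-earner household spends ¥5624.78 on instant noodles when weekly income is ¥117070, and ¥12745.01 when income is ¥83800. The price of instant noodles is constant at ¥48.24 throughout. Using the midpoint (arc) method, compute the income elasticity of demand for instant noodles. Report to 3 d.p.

-2.340

With a constant price, Q₁ = 5624.78/48.24 = 116.600 and Q₂ = 12745.01/48.24 = 264.200 (equivalently, work directly with expenditure since P cancels).
Midpoint %ΔQ = (12745.01 − 5624.78)/9184.90 = 0.77521; midpoint %ΔI = (83800 − 117070)/100435 = -0.33126.
η = 0.77521 / -0.33126 = -2.340.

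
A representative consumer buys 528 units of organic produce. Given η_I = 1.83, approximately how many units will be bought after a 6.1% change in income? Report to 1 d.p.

%ΔQ ≈ η × %ΔI = 1.83 × 6.1% = 11.163%.
New Q ≈ 528 × (1 + 0.11163) = 586.9.

586.9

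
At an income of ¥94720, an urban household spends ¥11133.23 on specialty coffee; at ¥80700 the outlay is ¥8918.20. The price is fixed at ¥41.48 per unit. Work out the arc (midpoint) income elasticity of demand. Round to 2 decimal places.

1.38

With a constant price, Q₁ = 11133.23/41.48 = 268.400 and Q₂ = 8918.20/41.48 = 215.000 (equivalently, work directly with expenditure since P cancels).
Midpoint %ΔQ = (8918.20 − 11133.23)/10025.72 = -0.22093; midpoint %ΔI = (80700 − 94720)/87710 = -0.15984.
η = -0.22093 / -0.15984 = 1.38.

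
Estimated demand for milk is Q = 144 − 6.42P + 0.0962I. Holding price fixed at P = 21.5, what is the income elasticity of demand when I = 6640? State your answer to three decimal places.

At P = 21.5, I = 6640: Q = 644.738.
Holding P constant, ∂Q/∂I = 0.0962.
η_I = (∂Q/∂I)·(I/Q) = 0.0962 × (6640/644.738) = 0.991.

0.991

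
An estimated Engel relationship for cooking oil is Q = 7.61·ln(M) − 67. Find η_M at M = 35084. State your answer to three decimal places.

0.602

At M = 35084: Q = 12.642.
dQ/dM = 7.61/M = 0.000216908 at this income.
η = (dQ/dM)·(M/Q) = 0.000216908 × (35084/12.642) = 0.602.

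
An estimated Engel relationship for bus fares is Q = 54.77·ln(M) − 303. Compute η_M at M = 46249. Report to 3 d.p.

At M = 46249: Q = 285.328.
dQ/dM = 54.77/M = 0.00118424 at this income.
η = (dQ/dM)·(M/Q) = 0.00118424 × (46249/285.328) = 0.192.

0.192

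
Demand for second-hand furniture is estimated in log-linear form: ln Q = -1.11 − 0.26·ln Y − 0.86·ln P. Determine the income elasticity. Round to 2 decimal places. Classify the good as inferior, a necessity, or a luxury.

In a log-linear demand, the coefficient on ln Y is the income elasticity.
So η = -0.26.
η < 0 ⇒ inferior good.

-0.26 (inferior good)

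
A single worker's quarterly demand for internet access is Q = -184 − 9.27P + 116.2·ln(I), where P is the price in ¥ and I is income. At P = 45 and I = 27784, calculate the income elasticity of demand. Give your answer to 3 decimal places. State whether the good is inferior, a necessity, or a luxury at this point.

0.198 (necessity)

At P = 45, I = 27784: Q = 587.833.
Holding P constant, ∂Q/∂I = 116.2/I = 0.00418226.
η_I = (∂Q/∂I)·(I/Q) = 0.00418226 × (27784/587.833) = 0.198.
Since 0 < η < 1, this is a necessity.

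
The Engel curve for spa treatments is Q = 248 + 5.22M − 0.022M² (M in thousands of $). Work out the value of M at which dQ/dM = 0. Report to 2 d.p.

118.64

dQ/dM = 5.22 − 0.044M.
The good is inferior where dQ/dM < 0. Setting dQ/dM = 0 gives M = 5.22 / 0.044 = 118.64.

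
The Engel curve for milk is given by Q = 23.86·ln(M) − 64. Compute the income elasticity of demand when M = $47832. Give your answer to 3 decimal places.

0.124

At M = 47832: Q = 193.102.
dQ/dM = 23.86/M = 0.000498829 at this income.
η = (dQ/dM)·(M/Q) = 0.000498829 × (47832/193.102) = 0.124.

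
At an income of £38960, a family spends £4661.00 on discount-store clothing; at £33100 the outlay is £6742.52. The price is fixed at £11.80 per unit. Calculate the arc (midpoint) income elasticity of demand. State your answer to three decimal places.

With a constant price, Q₁ = 4661.00/11.80 = 395.000 and Q₂ = 6742.52/11.80 = 571.400 (equivalently, work directly with expenditure since P cancels).
Midpoint %ΔQ = (6742.52 − 4661.00)/5701.76 = 0.36507; midpoint %ΔI = (33100 − 38960)/36030 = -0.16264.
η = 0.36507 / -0.16264 = -2.245.

-2.245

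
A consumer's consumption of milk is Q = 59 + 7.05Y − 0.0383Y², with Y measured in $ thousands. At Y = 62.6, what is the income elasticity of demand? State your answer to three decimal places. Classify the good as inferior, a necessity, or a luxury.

At Y = 62.6: Q = 350.2415.
dQ/dY = 7.05 − 0.0766Y = 2.25484.
η = (dQ/dY)·(Y/Q) = 2.25484 × (62.6/350.2415) = 0.403.
0 < η < 1 ⇒ necessity.

0.403 (necessity)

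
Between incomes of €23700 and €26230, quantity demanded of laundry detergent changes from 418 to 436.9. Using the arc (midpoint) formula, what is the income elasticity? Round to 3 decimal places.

ΔQ = 436.9 − 418 = 18.9; midpoint Q̄ = (418 + 436.9)/2 = 427.45.
ΔI = 26230 − 23700 = 2530; midpoint Ī = (23700 + 26230)/2 = 24965.
η = (ΔQ/Q̄) ÷ (ΔI/Ī) = (18.9/427.45) ÷ (2530/24965) = 0.436.

0.436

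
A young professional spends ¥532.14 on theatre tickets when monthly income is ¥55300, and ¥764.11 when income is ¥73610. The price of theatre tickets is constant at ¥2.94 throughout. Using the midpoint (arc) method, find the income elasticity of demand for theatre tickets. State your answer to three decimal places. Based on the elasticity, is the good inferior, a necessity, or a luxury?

With a constant price, Q₁ = 532.14/2.94 = 181.000 and Q₂ = 764.11/2.94 = 259.901 (equivalently, work directly with expenditure since P cancels).
Midpoint %ΔQ = (764.11 − 532.14)/648.13 = 0.35791; midpoint %ΔI = (73610 − 55300)/64455 = 0.28407.
η = 0.35791 / 0.28407 = 1.260.
η > 1 ⇒ luxury.

1.260 (luxury)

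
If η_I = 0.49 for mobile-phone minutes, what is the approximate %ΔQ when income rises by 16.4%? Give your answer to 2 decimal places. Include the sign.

8.04%

%ΔQ ≈ η × %ΔI = 0.49 × 16.4% = 8.04%.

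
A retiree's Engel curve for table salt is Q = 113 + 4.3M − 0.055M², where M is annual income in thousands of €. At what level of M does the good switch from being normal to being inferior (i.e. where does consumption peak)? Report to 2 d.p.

39.09

dQ/dM = 4.3 − 0.11M.
The good is inferior where dQ/dM < 0. Setting dQ/dM = 0 gives M = 4.3 / 0.11 = 39.09.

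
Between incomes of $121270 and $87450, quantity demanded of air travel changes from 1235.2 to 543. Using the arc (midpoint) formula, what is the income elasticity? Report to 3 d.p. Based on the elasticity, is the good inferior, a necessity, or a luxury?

2.402 (luxury)

ΔQ = 543 − 1235.2 = -692.2; midpoint Q̄ = (1235.2 + 543)/2 = 889.1.
ΔI = 87450 − 121270 = -33820; midpoint Ī = (121270 + 87450)/2 = 104360.
η = (ΔQ/Q̄) ÷ (ΔI/Ī) = (-692.2/889.1) ÷ (-33820/104360) = 2.402.
η > 1 ⇒ luxury.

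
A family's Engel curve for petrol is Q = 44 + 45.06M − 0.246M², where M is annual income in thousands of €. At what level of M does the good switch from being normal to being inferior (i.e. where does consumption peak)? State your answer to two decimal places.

dQ/dM = 45.06 − 0.492M.
The good is inferior where dQ/dM < 0. Setting dQ/dM = 0 gives M = 45.06 / 0.492 = 91.59.

91.59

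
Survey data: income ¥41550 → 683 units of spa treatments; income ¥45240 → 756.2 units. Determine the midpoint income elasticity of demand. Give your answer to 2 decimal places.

1.20

ΔQ = 756.2 − 683 = 73.2; midpoint Q̄ = (683 + 756.2)/2 = 719.6.
ΔI = 45240 − 41550 = 3690; midpoint Ī = (41550 + 45240)/2 = 43395.
η = (ΔQ/Q̄) ÷ (ΔI/Ī) = (73.2/719.6) ÷ (3690/43395) = 1.20.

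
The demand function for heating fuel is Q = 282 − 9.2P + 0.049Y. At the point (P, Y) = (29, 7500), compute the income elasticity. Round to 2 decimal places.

0.96

At P = 29, Y = 7500: Q = 382.700.
Holding P constant, ∂Q/∂Y = 0.049.
η_Y = (∂Q/∂Y)·(Y/Q) = 0.049 × (7500/382.700) = 0.96.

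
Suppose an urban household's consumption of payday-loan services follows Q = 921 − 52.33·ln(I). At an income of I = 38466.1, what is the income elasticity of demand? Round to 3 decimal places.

-0.142

At I = 38466.1: Q = 368.524.
dQ/dI = -52.33/I = -0.00136042 at this income.
η = (dQ/dI)·(I/Q) = -0.00136042 × (38466.1/368.524) = -0.142.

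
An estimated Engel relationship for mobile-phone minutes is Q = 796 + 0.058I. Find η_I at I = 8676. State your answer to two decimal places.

0.39

At I = 8676: Q = 1299.208.
dQ/dI = 0.058.
η = (dQ/dI)·(I/Q) = 0.058 × (8676/1299.208) = 0.39.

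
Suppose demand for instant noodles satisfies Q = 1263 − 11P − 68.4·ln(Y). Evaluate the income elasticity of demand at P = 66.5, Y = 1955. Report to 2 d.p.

At P = 66.5, Y = 1955: Q = 13.155.
Holding P constant, ∂Q/∂Y = -68.4/Y = -0.0349872.
η_Y = (∂Q/∂Y)·(Y/Q) = -0.0349872 × (1955/13.155) = -5.20.

-5.20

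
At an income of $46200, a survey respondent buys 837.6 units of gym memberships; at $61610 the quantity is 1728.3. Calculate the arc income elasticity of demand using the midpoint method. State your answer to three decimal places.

2.429

ΔQ = 1728.3 − 837.6 = 890.7; midpoint Q̄ = (837.6 + 1728.3)/2 = 1282.95.
ΔI = 61610 − 46200 = 15410; midpoint Ī = (46200 + 61610)/2 = 53905.
η = (ΔQ/Q̄) ÷ (ΔI/Ī) = (890.7/1282.95) ÷ (15410/53905) = 2.429.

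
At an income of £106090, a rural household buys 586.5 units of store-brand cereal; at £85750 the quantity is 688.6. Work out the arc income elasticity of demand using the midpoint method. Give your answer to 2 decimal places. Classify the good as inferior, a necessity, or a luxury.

ΔQ = 688.6 − 586.5 = 102.1; midpoint Q̄ = (586.5 + 688.6)/2 = 637.55.
ΔI = 85750 − 106090 = -20340; midpoint Ī = (106090 + 85750)/2 = 95920.
η = (ΔQ/Q̄) ÷ (ΔI/Ī) = (102.1/637.55) ÷ (-20340/95920) = -0.76.
η < 0 ⇒ inferior good.

-0.76 (inferior good)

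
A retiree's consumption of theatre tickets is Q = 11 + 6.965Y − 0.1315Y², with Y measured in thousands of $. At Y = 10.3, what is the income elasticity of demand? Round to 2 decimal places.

At Y = 10.3: Q = 68.7887.
dQ/dY = 6.965 − 0.263Y = 4.25610.
η = (dQ/dY)·(Y/Q) = 4.25610 × (10.3/68.7887) = 0.64.

0.64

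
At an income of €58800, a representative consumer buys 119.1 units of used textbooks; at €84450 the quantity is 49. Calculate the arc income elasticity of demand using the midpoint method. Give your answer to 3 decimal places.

-2.329

ΔQ = 49 − 119.1 = -70.1; midpoint Q̄ = (119.1 + 49)/2 = 84.05.
ΔI = 84450 − 58800 = 25650; midpoint Ī = (58800 + 84450)/2 = 71625.
η = (ΔQ/Q̄) ÷ (ΔI/Ī) = (-70.1/84.05) ÷ (25650/71625) = -2.329.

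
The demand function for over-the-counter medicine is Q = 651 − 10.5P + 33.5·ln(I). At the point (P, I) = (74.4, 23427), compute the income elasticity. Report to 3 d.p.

0.162

At P = 74.4, I = 23427: Q = 206.865.
Holding P constant, ∂Q/∂I = 33.5/I = 0.00142997.
η_I = (∂Q/∂I)·(I/Q) = 0.00142997 × (23427/206.865) = 0.162.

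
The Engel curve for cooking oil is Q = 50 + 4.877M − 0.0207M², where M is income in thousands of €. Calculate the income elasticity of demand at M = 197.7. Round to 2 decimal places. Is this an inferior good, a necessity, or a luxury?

At M = 197.7: Q = 205.1174.
dQ/dM = 4.877 − 0.0414M = -3.30778.
η = (dQ/dM)·(M/Q) = -3.30778 × (197.7/205.1174) = -3.19.
η < 0 ⇒ inferior good.

-3.19 (inferior good)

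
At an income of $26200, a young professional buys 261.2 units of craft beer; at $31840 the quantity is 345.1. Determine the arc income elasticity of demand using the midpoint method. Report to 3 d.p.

1.424

ΔQ = 345.1 − 261.2 = 83.9; midpoint Q̄ = (261.2 + 345.1)/2 = 303.15.
ΔI = 31840 − 26200 = 5640; midpoint Ī = (26200 + 31840)/2 = 29020.
η = (ΔQ/Q̄) ÷ (ΔI/Ī) = (83.9/303.15) ÷ (5640/29020) = 1.424.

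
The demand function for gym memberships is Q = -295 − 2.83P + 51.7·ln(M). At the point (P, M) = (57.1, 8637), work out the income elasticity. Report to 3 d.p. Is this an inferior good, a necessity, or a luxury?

4.306 (luxury)

At P = 57.1, M = 8637: Q = 12.006.
Holding P constant, ∂Q/∂M = 51.7/M = 0.00598587.
η_M = (∂Q/∂M)·(M/Q) = 0.00598587 × (8637/12.006) = 4.306.
Since η > 1, this is a luxury.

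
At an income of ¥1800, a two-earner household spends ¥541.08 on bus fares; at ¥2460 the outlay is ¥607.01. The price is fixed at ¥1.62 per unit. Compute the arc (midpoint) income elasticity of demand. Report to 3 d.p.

With a constant price, Q₁ = 541.08/1.62 = 334.000 and Q₂ = 607.01/1.62 = 374.698 (equivalently, work directly with expenditure since P cancels).
Midpoint %ΔQ = (607.01 − 541.08)/574.05 = 0.11485; midpoint %ΔI = (2460 − 1800)/2130 = 0.30986.
η = 0.11485 / 0.30986 = 0.371.

0.371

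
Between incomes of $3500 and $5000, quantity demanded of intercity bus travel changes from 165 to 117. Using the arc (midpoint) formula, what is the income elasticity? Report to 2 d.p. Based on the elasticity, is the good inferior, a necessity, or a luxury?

-0.96 (inferior good)

ΔQ = 117 − 165 = -48; midpoint Q̄ = (165 + 117)/2 = 141.
ΔI = 5000 − 3500 = 1500; midpoint Ī = (3500 + 5000)/2 = 4250.
η = (ΔQ/Q̄) ÷ (ΔI/Ī) = (-48/141) ÷ (1500/4250) = -0.96.
η < 0 ⇒ inferior good.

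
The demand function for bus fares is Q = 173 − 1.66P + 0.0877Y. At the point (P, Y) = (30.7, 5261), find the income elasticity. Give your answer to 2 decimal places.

0.79

At P = 30.7, Y = 5261: Q = 583.428.
Holding P constant, ∂Q/∂Y = 0.0877.
η_Y = (∂Q/∂Y)·(Y/Q) = 0.0877 × (5261/583.428) = 0.79.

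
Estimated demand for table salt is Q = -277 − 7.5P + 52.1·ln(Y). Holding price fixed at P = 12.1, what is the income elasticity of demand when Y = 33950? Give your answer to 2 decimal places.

At P = 12.1, Y = 33950: Q = 175.791.
Holding P constant, ∂Q/∂Y = 52.1/Y = 0.00153461.
η_Y = (∂Q/∂Y)·(Y/Q) = 0.00153461 × (33950/175.791) = 0.30.

0.30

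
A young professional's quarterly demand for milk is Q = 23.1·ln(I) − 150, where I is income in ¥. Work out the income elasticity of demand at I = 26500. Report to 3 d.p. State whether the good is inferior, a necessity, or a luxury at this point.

At I = 26500: Q = 85.271.
dQ/dI = 23.1/I = 0.000871698 at this income.
η = (dQ/dI)·(I/Q) = 0.000871698 × (26500/85.271) = 0.271.
Since 0 < η < 1, the good is a necessity.

0.271 (necessity)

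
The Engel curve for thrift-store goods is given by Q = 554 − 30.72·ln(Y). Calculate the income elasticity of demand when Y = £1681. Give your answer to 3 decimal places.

At Y = 1681: Q = 325.838.
dQ/dY = -30.72/Y = -0.0182748 at this income.
η = (dQ/dY)·(Y/Q) = -0.0182748 × (1681/325.838) = -0.094.

-0.094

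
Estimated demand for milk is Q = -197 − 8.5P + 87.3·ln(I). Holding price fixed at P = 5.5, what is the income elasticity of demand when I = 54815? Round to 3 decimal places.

0.123

At P = 5.5, I = 54815: Q = 708.843.
Holding P constant, ∂Q/∂I = 87.3/I = 0.00159263.
η_I = (∂Q/∂I)·(I/Q) = 0.00159263 × (54815/708.843) = 0.123.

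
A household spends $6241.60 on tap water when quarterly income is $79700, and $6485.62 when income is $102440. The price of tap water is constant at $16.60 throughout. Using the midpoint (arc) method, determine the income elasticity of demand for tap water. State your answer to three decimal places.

With a constant price, Q₁ = 6241.60/16.60 = 376.000 and Q₂ = 6485.62/16.60 = 390.700 (equivalently, work directly with expenditure since P cancels).
Midpoint %ΔQ = (6485.62 − 6241.60)/6363.61 = 0.03835; midpoint %ΔI = (102440 − 79700)/91070 = 0.24970.
η = 0.03835 / 0.24970 = 0.154.

0.154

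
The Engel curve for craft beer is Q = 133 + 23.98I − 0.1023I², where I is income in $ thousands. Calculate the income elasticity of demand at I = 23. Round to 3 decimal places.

At I = 23: Q = 630.4233.
dQ/dI = 23.98 − 0.2046I = 19.27420.
η = (dQ/dI)·(I/Q) = 19.27420 × (23/630.4233) = 0.703.

0.703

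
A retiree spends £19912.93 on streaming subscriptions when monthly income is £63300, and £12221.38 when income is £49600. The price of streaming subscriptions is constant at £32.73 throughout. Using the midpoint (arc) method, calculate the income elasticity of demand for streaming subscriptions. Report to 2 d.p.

With a constant price, Q₁ = 19912.93/32.73 = 608.400 and Q₂ = 12221.38/32.73 = 373.400 (equivalently, work directly with expenditure since P cancels).
Midpoint %ΔQ = (12221.38 − 19912.93)/16067.16 = -0.47871; midpoint %ΔI = (49600 − 63300)/56450 = -0.24269.
η = -0.47871 / -0.24269 = 1.97.

1.97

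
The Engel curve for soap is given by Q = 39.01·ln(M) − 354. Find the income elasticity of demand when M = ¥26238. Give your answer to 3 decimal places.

At M = 26238: Q = 42.925.
dQ/dM = 39.01/M = 0.00148677 at this income.
η = (dQ/dM)·(M/Q) = 0.00148677 × (26238/42.925) = 0.909.

0.909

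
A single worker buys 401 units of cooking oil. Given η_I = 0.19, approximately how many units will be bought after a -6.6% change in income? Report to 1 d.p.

%ΔQ ≈ η × %ΔI = 0.19 × (-6.6%) = -1.254%.
New Q ≈ 401 × (1 − 0.01254) = 396.0.

396.0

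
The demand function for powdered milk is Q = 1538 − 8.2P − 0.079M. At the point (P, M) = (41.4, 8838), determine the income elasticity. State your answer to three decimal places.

-1.396

At P = 41.4, M = 8838: Q = 500.318.
Holding P constant, ∂Q/∂M = −0.079.
η_M = (∂Q/∂M)·(M/Q) = -0.079 × (8838/500.318) = -1.396.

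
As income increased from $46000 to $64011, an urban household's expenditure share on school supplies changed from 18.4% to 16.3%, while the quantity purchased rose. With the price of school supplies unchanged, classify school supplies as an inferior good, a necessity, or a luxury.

Quantity rises but the budget share falls as income rises, so 0 < η < 1.

necessity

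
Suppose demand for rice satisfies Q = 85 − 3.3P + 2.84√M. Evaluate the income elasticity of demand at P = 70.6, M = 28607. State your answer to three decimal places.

At P = 70.6, M = 28607: Q = 332.366.
Holding P constant, ∂Q/∂M = 2.84/(2√M) = 0.00839561.
η_M = (∂Q/∂M)·(M/Q) = 0.00839561 × (28607/332.366) = 0.723.

0.723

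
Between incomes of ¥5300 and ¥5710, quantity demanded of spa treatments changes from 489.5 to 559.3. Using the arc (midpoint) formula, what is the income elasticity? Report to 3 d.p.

ΔQ = 559.3 − 489.5 = 69.8; midpoint Q̄ = (489.5 + 559.3)/2 = 524.4.
ΔI = 5710 − 5300 = 410; midpoint Ī = (5300 + 5710)/2 = 5505.
η = (ΔQ/Q̄) ÷ (ΔI/Ī) = (69.8/524.4) ÷ (410/5505) = 1.787.

1.787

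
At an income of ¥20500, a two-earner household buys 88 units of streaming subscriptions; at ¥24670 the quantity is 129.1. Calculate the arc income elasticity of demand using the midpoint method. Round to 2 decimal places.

ΔQ = 129.1 − 88 = 41.1; midpoint Q̄ = (88 + 129.1)/2 = 108.55.
ΔI = 24670 − 20500 = 4170; midpoint Ī = (20500 + 24670)/2 = 22585.
η = (ΔQ/Q̄) ÷ (ΔI/Ī) = (41.1/108.55) ÷ (4170/22585) = 2.05.

2.05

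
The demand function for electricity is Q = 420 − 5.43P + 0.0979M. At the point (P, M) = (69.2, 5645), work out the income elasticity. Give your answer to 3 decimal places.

At P = 69.2, M = 5645: Q = 596.890.
Holding P constant, ∂Q/∂M = 0.0979.
η_M = (∂Q/∂M)·(M/Q) = 0.0979 × (5645/596.890) = 0.926.

0.926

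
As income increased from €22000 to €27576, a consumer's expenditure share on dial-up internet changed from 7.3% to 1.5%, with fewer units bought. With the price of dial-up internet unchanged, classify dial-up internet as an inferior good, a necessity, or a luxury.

inferior good

Quantity demanded falls as income rises, so η < 0.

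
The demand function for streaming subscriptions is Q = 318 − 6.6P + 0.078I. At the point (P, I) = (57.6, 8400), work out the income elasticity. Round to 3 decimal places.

At P = 57.6, I = 8400: Q = 593.040.
Holding P constant, ∂Q/∂I = 0.078.
η_I = (∂Q/∂I)·(I/Q) = 0.078 × (8400/593.040) = 1.105.

1.105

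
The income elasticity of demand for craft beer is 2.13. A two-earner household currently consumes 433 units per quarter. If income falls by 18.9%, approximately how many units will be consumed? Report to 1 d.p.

258.7

%ΔQ ≈ η × %ΔI = 2.13 × (-18.9%) = -40.257%.
New Q ≈ 433 × (1 − 0.40257) = 258.7.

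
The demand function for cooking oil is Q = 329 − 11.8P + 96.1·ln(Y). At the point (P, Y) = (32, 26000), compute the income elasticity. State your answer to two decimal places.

0.10

At P = 32, Y = 26000: Q = 928.338.
Holding P constant, ∂Q/∂Y = 96.1/Y = 0.00369615.
η_Y = (∂Q/∂Y)·(Y/Q) = 0.00369615 × (26000/928.338) = 0.10.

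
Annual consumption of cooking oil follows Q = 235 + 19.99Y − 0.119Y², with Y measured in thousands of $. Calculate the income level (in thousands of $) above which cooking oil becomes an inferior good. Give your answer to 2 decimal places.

dQ/dY = 19.99 − 0.238Y.
The good is inferior where dQ/dY < 0. Setting dQ/dY = 0 gives Y = 19.99 / 0.238 = 83.99.

83.99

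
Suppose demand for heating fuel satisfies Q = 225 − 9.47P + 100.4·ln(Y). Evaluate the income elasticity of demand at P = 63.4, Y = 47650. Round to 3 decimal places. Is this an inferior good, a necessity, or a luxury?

0.142 (necessity)

At P = 63.4, Y = 47650: Q = 706.074.
Holding P constant, ∂Q/∂Y = 100.4/Y = 0.00210703.
η_Y = (∂Q/∂Y)·(Y/Q) = 0.00210703 × (47650/706.074) = 0.142.
Since 0 < η < 1, this is a necessity.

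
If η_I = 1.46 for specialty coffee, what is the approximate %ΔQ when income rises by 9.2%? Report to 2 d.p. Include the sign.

%ΔQ ≈ η × %ΔI = 1.46 × 9.2% = 13.43%.

13.43%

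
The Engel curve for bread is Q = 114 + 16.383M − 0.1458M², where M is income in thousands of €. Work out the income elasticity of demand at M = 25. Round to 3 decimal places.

At M = 25: Q = 432.4500.
dQ/dM = 16.383 − 0.2916M = 9.09300.
η = (dQ/dM)·(M/Q) = 9.09300 × (25/432.4500) = 0.526.

0.526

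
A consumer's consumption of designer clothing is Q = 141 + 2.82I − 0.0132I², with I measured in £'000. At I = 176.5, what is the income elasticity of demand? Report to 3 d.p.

At I = 176.5: Q = 227.5203.
dQ/dI = 2.82 − 0.0264I = -1.83960.
η = (dQ/dI)·(I/Q) = -1.83960 × (176.5/227.5203) = -1.427.

-1.427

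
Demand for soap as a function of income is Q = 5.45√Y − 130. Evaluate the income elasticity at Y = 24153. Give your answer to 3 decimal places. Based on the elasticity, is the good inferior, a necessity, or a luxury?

0.591 (necessity)

At Y = 24153: Q = 716.997.
dQ/dY = 5.45/(2√Y) = 0.017534 at this income.
η = (dQ/dY)·(Y/Q) = 0.017534 × (24153/716.997) = 0.591.
Since 0 < η < 1, the good is a necessity.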